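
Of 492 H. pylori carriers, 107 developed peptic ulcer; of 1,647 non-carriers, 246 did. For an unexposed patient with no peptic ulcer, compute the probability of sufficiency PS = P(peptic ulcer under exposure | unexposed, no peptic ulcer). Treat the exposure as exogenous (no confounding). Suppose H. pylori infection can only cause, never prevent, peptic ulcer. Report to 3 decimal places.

p₁ = P(outcome | exposed) = 107/492 = 0.21748
p₀ = P(outcome | unexposed) = 246/1647 = 0.14936
Under exogeneity and monotonicity, PS = (p₁ − p₀) / (1 − p₀).
PS = (0.21748 − 0.14936) / (1 − 0.14936) = 0.068117 / 0.85064 ≈ 0.0801

PS ≈ 0.080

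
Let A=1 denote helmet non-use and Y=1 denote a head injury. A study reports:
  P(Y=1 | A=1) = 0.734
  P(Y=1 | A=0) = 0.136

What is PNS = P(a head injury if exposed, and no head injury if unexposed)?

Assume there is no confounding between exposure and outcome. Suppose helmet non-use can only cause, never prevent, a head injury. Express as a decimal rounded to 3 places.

Let p₁ = 0.734, p₀ = 0.136.
Under exogeneity and monotonicity, PNS = p₁ − p₀.
PNS = 0.734 − 0.136 = 0.598

PNS ≈ 0.598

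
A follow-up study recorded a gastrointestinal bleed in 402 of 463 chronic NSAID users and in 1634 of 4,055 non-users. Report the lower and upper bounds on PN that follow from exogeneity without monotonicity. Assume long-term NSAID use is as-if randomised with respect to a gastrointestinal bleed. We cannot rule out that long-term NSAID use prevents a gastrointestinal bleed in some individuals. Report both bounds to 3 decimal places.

p₁ = P(outcome | exposed) = 402/463 = 0.86825
p₀ = P(outcome | unexposed) = 1634/4055 = 0.40296
Under exogeneity alone the bounds on PN are max{0,(p₁−p₀)/p₁} ≤ PN ≤ min{1,(1−p₀)/p₁}.
  lower = (p₁ − p₀)/p₁ = 0.46529 / 0.86825 ≈ 0.5359
  upper = min{1, (1 − p₀)/p₁} = 0.59704 / 0.86825 ≈ 0.6876

0.536 ≤ PN ≤ 0.688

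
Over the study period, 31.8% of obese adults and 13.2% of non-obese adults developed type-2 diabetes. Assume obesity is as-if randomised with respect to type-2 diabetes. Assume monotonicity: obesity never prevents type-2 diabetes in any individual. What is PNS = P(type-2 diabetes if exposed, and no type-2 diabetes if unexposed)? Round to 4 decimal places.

PNS ≈ 0.1860

p₁ = 0.318, p₀ = 0.132.
Under exogeneity and monotonicity, PNS = p₁ − p₀.
PNS = 0.318 − 0.132 = 0.186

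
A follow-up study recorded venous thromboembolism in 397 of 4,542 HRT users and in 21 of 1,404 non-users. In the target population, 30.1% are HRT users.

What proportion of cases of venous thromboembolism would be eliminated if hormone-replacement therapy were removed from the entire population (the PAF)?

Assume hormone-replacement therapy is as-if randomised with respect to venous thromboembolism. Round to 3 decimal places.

PAF ≈ 0.593

p₁ = P(outcome | exposed) = 397/4542 = 0.087406
p₀ = P(outcome | unexposed) = 21/1404 = 0.014957
Overall risk P(Y=1) = π·p₁ + (1−π)·p₀ = 0.301×0.087406 + 0.699×0.014957 = 0.036764.
Under exogeneity, PAF = [P(Y=1) − p₀] / P(Y=1).
PAF = (0.036764 − 0.014957) / 0.036764 ≈ 0.5932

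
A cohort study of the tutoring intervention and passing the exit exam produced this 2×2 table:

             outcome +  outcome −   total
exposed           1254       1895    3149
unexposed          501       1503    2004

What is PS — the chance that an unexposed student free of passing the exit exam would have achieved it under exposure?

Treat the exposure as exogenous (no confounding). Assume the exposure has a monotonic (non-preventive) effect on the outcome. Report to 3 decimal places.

p₁ = P(outcome | exposed) = 1254/3149 = 0.39822
p₀ = P(outcome | unexposed) = 501/2004 = 0.25
Under exogeneity and monotonicity, PS = (p₁ − p₀) / (1 − p₀).
PS = (0.39822 − 0.25) / (1 − 0.25) = 0.14822 / 0.75 ≈ 0.1976

PS ≈ 0.198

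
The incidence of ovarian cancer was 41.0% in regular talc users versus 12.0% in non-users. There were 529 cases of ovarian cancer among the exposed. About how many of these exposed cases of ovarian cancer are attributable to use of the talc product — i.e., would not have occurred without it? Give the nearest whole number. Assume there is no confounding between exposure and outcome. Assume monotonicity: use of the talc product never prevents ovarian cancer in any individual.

about 374 cases

p₁ = 0.41, p₀ = 0.12.
PN = (p₁ − p₀)/p₁ = (0.41 − 0.12) / 0.41 ≈ 0.70732.
Attributable cases ≈ PN × (exposed cases) = 0.70732 × 529 ≈ 374.17.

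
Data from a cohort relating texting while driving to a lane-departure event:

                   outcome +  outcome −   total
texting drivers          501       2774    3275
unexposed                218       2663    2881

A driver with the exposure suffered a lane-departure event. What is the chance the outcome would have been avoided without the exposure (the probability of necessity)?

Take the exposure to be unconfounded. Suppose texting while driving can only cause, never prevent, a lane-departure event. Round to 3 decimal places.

p₁ = P(outcome | exposed) = 501/3275 = 0.15298
p₀ = P(outcome | unexposed) = 218/2881 = 0.075668
Under exogeneity and monotonicity, PN = (p₁ − p₀) / p₁.
PN = (0.15298 − 0.075668) / 0.15298 = 0.077309 / 0.15298 ≈ 0.5054

PN ≈ 0.505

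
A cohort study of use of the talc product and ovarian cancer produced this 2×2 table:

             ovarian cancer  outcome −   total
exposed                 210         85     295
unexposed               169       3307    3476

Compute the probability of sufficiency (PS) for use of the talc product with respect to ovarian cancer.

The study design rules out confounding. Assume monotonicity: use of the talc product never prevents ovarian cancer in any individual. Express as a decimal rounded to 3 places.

PS ≈ 0.697

p₁ = P(outcome | exposed) = 210/295 = 0.71186
p₀ = P(outcome | unexposed) = 169/3476 = 0.048619
Under exogeneity and monotonicity, PS = (p₁ − p₀)/(1 − p₀).
PS = (0.71186 − 0.048619) / 0.95138 ≈ 0.6971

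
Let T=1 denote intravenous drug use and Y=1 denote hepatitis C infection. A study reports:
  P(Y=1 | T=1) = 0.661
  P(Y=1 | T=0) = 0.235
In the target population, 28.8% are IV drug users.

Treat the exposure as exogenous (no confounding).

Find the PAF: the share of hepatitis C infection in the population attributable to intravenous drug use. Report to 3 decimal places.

PAF ≈ 0.343

Let p₁ = 0.661, p₀ = 0.235.
Overall risk P(Y=1) = π·p₁ + (1−π)·p₀ = 0.288×0.661 + 0.712×0.235 = 0.35769.
Under exogeneity, PAF = [P(Y=1) − p₀] / P(Y=1).
PAF = (0.35769 − 0.235) / 0.35769 ≈ 0.3430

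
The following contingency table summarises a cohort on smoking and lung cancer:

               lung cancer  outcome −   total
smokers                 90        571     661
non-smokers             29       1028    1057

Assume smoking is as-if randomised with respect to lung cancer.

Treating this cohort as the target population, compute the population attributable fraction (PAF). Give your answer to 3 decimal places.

p₁ = P(outcome | exposed) = 90/661 = 0.13616
p₀ = P(outcome | unexposed) = 29/1057 = 0.027436
Exposure prevalence π = 661/1718 = 0.38475; overall risk P(Y=1) = 0.069267.
Under exogeneity, PAF = [P(Y=1) − p₀]/P(Y=1).
PAF = (0.069267 − 0.027436) / 0.069267 ≈ 0.6039

PAF ≈ 0.604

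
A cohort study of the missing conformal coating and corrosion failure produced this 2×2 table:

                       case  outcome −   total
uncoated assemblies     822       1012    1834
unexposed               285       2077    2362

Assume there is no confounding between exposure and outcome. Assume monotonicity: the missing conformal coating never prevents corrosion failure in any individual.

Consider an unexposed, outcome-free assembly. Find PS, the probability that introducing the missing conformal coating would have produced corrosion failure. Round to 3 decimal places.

PS ≈ 0.372

p₁ = P(outcome | exposed) = 822/1834 = 0.4482
p₀ = P(outcome | unexposed) = 285/2362 = 0.12066
Under exogeneity and monotonicity, PS = (p₁ − p₀) / (1 − p₀).
PS = (0.4482 − 0.12066) / (1 − 0.12066) = 0.32754 / 0.87934 ≈ 0.3725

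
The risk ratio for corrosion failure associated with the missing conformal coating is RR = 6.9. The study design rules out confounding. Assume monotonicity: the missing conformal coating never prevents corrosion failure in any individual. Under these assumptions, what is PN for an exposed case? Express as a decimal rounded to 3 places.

PN ≈ 0.855

Under exogeneity and monotonicity, PN = (RR − 1) / RR = 1 − 1/RR.
PN = (6.9 − 1) / 6.9 = 5.9 / 6.9 ≈ 0.8551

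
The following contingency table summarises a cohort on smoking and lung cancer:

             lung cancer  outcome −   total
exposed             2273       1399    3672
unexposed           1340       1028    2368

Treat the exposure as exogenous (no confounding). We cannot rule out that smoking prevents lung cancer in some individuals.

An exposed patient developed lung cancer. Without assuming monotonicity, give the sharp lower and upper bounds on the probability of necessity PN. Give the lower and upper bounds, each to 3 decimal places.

0.086 ≤ PN ≤ 0.701

p₁ = P(outcome | exposed) = 2273/3672 = 0.61901
p₀ = P(outcome | unexposed) = 1340/2368 = 0.56588
Under exogeneity alone the bounds on PN are max{0,(p₁−p₀)/p₁} ≤ PN ≤ min{1,(1−p₀)/p₁}.
  lower = (p₁ − p₀)/p₁ = 0.05313 / 0.61901 ≈ 0.0858
  upper = min{1, (1 − p₀)/p₁} = 0.43412 / 0.61901 ≈ 0.7013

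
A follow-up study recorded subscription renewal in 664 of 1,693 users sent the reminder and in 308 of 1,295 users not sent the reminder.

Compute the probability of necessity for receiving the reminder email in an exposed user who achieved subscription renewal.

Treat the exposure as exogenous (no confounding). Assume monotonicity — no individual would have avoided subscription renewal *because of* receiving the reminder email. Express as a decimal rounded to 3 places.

PN ≈ 0.394

p₁ = P(outcome | exposed) = 664/1693 = 0.3922
p₀ = P(outcome | unexposed) = 308/1295 = 0.23784
Under exogeneity and monotonicity, PN = (p₁ − p₀) / p₁.
PN = (0.3922 − 0.23784) / 0.3922 = 0.15437 / 0.3922 ≈ 0.3936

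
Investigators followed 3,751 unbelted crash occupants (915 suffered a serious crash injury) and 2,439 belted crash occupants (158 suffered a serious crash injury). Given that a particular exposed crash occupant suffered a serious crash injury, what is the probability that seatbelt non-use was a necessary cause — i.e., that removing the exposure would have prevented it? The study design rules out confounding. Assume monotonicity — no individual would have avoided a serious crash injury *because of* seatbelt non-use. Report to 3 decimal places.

p₁ = P(outcome | exposed) = 915/3751 = 0.24393
p₀ = P(outcome | unexposed) = 158/2439 = 0.064781
Under exogeneity and monotonicity, PN = (p₁ − p₀) / p₁.
PN = (0.24393 − 0.064781) / 0.24393 = 0.17915 / 0.24393 ≈ 0.7344

PN ≈ 0.734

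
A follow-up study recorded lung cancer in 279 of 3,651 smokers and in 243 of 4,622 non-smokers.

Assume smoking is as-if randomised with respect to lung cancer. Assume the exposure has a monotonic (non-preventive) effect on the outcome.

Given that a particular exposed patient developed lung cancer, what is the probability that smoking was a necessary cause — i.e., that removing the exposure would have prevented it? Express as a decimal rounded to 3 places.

p₁ = P(outcome | exposed) = 279/3651 = 0.076417
p₀ = P(outcome | unexposed) = 243/4622 = 0.052575
Under exogeneity and monotonicity, PN = (p₁ − p₀) / p₁.
PN = (0.076417 − 0.052575) / 0.076417 = 0.023843 / 0.076417 ≈ 0.3120

PN ≈ 0.312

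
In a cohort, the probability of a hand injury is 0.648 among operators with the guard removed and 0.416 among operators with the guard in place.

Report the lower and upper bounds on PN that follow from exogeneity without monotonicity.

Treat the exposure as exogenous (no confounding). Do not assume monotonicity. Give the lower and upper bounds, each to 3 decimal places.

Let p₁ = 0.648, p₀ = 0.416.
Under exogeneity alone the bounds on PN are max{0,(p₁−p₀)/p₁} ≤ PN ≤ min{1,(1−p₀)/p₁}.
  lower = (p₁ − p₀)/p₁ = 0.232 / 0.648 ≈ 0.3580
  upper = min{1, (1 − p₀)/p₁} = 0.584 / 0.648 ≈ 0.9012

0.358 ≤ PN ≤ 0.901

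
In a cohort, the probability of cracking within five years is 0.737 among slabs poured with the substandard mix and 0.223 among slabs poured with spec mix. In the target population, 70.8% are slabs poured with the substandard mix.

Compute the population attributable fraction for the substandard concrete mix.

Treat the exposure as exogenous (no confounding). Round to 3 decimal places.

PAF ≈ 0.620

Let p₁ = 0.737, p₀ = 0.223.
Overall risk P(Y=1) = π·p₁ + (1−π)·p₀ = 0.708×0.737 + 0.292×0.223 = 0.58691.
Under exogeneity, PAF = [P(Y=1) − p₀] / P(Y=1).
PAF = (0.58691 − 0.223) / 0.58691 ≈ 0.6200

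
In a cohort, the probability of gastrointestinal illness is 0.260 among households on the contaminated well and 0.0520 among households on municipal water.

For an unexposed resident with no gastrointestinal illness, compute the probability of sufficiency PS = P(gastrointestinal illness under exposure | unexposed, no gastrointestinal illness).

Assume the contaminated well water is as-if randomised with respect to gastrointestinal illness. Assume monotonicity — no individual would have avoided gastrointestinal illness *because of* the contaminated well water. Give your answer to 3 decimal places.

PS ≈ 0.219

Let p₁ = 0.26, p₀ = 0.052.
Under exogeneity and monotonicity, PS = (p₁ − p₀) / (1 − p₀).
PS = (0.26 − 0.052) / (1 − 0.052) = 0.208 / 0.948 ≈ 0.2194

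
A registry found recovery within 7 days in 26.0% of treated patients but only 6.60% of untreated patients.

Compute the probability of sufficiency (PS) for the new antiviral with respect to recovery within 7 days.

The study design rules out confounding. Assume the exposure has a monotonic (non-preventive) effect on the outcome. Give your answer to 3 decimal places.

PS ≈ 0.208

p₁ = 0.26, p₀ = 0.066.
Under exogeneity and monotonicity, PS = (p₁ − p₀) / (1 − p₀).
PS = (0.26 − 0.066) / (1 − 0.066) = 0.194 / 0.934 ≈ 0.2077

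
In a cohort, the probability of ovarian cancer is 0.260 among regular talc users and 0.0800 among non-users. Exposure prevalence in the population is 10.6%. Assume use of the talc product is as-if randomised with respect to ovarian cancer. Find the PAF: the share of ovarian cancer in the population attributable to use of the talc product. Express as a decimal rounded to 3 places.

PAF ≈ 0.193

Let p₁ = 0.26, p₀ = 0.08.
Overall risk P(Y=1) = π·p₁ + (1−π)·p₀ = 0.106×0.26 + 0.894×0.08 = 0.09908.
Under exogeneity, PAF = [P(Y=1) − p₀] / P(Y=1).
PAF = (0.09908 − 0.08) / 0.09908 ≈ 0.1926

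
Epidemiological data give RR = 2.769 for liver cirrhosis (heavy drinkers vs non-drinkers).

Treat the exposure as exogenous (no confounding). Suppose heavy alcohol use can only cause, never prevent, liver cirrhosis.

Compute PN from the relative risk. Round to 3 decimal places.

PN ≈ 0.639

Under exogeneity and monotonicity, PN = (RR − 1) / RR = 1 − 1/RR.
PN = (2.769 − 1) / 2.769 = 1.769 / 2.769 ≈ 0.6389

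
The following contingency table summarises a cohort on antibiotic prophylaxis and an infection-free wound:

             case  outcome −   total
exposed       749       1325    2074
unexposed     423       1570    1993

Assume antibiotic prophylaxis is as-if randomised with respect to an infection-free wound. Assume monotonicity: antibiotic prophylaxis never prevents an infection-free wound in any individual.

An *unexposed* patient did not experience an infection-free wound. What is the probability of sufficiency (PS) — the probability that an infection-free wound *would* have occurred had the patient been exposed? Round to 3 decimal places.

PS ≈ 0.189

p₁ = P(outcome | exposed) = 749/2074 = 0.36114
p₀ = P(outcome | unexposed) = 423/1993 = 0.21224
Under exogeneity and monotonicity, PS = (p₁ − p₀)/(1 − p₀).
PS = (0.36114 − 0.21224) / 0.78776 ≈ 0.1890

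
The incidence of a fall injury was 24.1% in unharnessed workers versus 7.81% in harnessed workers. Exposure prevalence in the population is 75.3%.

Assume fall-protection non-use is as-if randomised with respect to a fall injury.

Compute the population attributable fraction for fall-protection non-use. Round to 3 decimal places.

PAF ≈ 0.611

p₁ = 0.241, p₀ = 0.0781.
Overall risk P(Y=1) = π·p₁ + (1−π)·p₀ = 0.753×0.241 + 0.247×0.0781 = 0.20076.
Under exogeneity, PAF = [P(Y=1) − p₀] / P(Y=1).
PAF = (0.20076 − 0.0781) / 0.20076 ≈ 0.6110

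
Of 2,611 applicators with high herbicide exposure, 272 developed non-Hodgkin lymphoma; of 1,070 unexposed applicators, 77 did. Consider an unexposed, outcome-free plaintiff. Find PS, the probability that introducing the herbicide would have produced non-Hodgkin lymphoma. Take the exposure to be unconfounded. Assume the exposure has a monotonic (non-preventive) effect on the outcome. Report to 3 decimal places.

PS ≈ 0.035

p₁ = P(outcome | exposed) = 272/2611 = 0.10417
p₀ = P(outcome | unexposed) = 77/1070 = 0.071963
Under exogeneity and monotonicity, PS = (p₁ − p₀) / (1 − p₀).
PS = (0.10417 − 0.071963) / (1 − 0.071963) = 0.032212 / 0.92804 ≈ 0.0347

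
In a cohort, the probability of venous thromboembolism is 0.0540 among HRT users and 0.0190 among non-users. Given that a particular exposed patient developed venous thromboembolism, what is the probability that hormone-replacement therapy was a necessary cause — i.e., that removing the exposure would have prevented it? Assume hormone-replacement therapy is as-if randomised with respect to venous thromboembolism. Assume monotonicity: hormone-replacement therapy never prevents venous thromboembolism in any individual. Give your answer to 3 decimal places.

PN ≈ 0.648

Let p₁ = 0.054, p₀ = 0.019.
Under exogeneity and monotonicity, PN = (p₁ − p₀) / p₁.
PN = (0.054 − 0.019) / 0.054 = 0.035 / 0.054 ≈ 0.6481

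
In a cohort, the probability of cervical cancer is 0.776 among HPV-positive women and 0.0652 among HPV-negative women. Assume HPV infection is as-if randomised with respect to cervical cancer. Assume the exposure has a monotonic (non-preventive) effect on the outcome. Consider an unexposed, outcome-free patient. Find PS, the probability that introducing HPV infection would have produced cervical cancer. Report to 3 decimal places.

PS ≈ 0.760

Let p₁ = 0.776, p₀ = 0.0652.
Under exogeneity and monotonicity, PS = (p₁ − p₀) / (1 − p₀).
PS = (0.776 − 0.0652) / (1 − 0.0652) = 0.7108 / 0.9348 ≈ 0.7604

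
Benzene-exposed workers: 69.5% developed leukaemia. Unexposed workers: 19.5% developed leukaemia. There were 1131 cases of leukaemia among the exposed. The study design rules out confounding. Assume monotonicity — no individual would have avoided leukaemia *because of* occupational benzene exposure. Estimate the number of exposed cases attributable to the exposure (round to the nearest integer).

about 814 cases

p₁ = 0.695, p₀ = 0.195.
PN = (p₁ − p₀)/p₁ = (0.695 − 0.195) / 0.695 ≈ 0.71942.
Attributable cases ≈ PN × (exposed cases) = 0.71942 × 1131 ≈ 813.67.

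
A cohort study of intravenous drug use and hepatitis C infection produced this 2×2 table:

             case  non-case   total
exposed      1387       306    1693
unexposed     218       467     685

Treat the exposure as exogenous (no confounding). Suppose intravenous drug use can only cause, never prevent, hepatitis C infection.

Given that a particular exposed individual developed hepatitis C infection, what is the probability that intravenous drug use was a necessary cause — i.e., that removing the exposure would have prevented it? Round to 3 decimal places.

PN ≈ 0.612

p₁ = P(outcome | exposed) = 1387/1693 = 0.81926
p₀ = P(outcome | unexposed) = 218/685 = 0.31825
Under exogeneity and monotonicity, PN = (p₁ − p₀) / p₁.
PN = (0.81926 − 0.31825) / 0.81926 = 0.50101 / 0.81926 ≈ 0.6115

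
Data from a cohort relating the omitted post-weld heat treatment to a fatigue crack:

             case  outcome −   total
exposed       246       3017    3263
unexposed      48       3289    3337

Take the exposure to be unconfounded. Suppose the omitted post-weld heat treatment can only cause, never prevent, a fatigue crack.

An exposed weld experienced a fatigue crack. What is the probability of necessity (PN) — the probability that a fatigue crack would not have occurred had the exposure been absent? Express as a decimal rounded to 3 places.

p₁ = P(outcome | exposed) = 246/3263 = 0.075391
p₀ = P(outcome | unexposed) = 48/3337 = 0.014384
Under exogeneity and monotonicity, PN = (p₁ − p₀) / p₁.
PN = (0.075391 − 0.014384) / 0.075391 = 0.061007 / 0.075391 ≈ 0.8092

PN ≈ 0.809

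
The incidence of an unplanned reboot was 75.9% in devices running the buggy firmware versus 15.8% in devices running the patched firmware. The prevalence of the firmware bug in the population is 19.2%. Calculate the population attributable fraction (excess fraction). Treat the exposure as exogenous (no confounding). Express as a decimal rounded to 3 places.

PAF ≈ 0.422

p₁ = 0.759, p₀ = 0.158.
Overall risk P(Y=1) = π·p₁ + (1−π)·p₀ = 0.192×0.759 + 0.808×0.158 = 0.27339.
Under exogeneity, PAF = [P(Y=1) − p₀] / P(Y=1).
PAF = (0.27339 − 0.158) / 0.27339 ≈ 0.4221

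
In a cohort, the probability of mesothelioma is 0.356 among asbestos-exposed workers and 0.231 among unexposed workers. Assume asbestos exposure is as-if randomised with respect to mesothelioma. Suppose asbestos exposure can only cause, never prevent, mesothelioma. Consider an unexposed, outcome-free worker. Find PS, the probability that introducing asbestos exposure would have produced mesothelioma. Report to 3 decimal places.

PS ≈ 0.163

Let p₁ = 0.356, p₀ = 0.231.
Under exogeneity and monotonicity, PS = (p₁ − p₀) / (1 − p₀).
PS = (0.356 − 0.231) / (1 − 0.231) = 0.125 / 0.769 ≈ 0.1625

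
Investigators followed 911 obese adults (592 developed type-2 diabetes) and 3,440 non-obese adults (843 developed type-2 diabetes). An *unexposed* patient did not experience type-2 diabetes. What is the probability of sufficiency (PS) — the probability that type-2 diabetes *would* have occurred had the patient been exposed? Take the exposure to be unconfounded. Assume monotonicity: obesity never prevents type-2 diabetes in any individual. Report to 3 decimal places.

p₁ = P(outcome | exposed) = 592/911 = 0.64984
p₀ = P(outcome | unexposed) = 843/3440 = 0.24506
Under exogeneity and monotonicity, PS = (p₁ − p₀) / (1 − p₀).
PS = (0.64984 − 0.24506) / (1 − 0.24506) = 0.40478 / 0.75494 ≈ 0.5362

PS ≈ 0.536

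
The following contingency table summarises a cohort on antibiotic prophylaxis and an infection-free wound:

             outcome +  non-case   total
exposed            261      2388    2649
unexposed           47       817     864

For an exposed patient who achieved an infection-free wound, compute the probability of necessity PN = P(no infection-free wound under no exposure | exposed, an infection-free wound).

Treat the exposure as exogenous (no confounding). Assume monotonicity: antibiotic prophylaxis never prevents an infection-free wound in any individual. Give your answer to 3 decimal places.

p₁ = P(outcome | exposed) = 261/2649 = 0.098528
p₀ = P(outcome | unexposed) = 47/864 = 0.054398
Under exogeneity and monotonicity, PN = (p₁ − p₀)/p₁.
PN = (0.098528 − 0.054398) / 0.098528 ≈ 0.4479

PN ≈ 0.448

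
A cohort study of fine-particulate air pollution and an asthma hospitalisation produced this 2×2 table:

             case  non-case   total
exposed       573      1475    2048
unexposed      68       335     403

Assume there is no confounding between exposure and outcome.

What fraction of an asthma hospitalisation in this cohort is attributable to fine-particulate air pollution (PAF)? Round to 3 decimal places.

p₁ = P(outcome | exposed) = 573/2048 = 0.27979
p₀ = P(outcome | unexposed) = 68/403 = 0.16873
Exposure prevalence π = 2048/2451 = 0.83558; overall risk P(Y=1) = 0.26153.
Under exogeneity, PAF = [P(Y=1) − p₀]/P(Y=1).
PAF = (0.26153 − 0.16873) / 0.26153 ≈ 0.3548

PAF ≈ 0.355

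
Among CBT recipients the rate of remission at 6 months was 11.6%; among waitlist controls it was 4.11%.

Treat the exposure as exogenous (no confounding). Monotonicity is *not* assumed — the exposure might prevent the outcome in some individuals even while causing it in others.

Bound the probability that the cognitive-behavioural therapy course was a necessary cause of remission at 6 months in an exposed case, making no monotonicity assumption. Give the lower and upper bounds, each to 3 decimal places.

p₁ = 0.116, p₀ = 0.0411.
Under exogeneity alone the bounds on PN are max{0,(p₁−p₀)/p₁} ≤ PN ≤ min{1,(1−p₀)/p₁}.
  lower = (p₁ − p₀)/p₁ = 0.0749 / 0.116 ≈ 0.6457
  upper = min{1, (1 − p₀)/p₁} = 0.9589 / 0.116 ≈ 8.2664 → capped at 1

0.646 ≤ PN ≤ 1.000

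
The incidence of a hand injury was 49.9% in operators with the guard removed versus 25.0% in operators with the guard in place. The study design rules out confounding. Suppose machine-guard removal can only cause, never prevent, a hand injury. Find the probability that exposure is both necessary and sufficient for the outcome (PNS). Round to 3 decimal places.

PNS ≈ 0.249

p₁ = 0.499, p₀ = 0.25.
Under exogeneity and monotonicity, PNS = p₁ − p₀.
PNS = 0.499 − 0.25 = 0.249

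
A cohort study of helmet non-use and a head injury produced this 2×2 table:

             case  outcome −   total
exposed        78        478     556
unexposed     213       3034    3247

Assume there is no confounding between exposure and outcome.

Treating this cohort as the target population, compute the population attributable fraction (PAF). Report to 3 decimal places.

p₁ = P(outcome | exposed) = 78/556 = 0.14029
p₀ = P(outcome | unexposed) = 213/3247 = 0.065599
Exposure prevalence π = 556/3803 = 0.1462; overall risk P(Y=1) = 0.076519.
Under exogeneity, PAF = [P(Y=1) − p₀]/P(Y=1).
PAF = (0.076519 − 0.065599) / 0.076519 ≈ 0.1427

PAF ≈ 0.143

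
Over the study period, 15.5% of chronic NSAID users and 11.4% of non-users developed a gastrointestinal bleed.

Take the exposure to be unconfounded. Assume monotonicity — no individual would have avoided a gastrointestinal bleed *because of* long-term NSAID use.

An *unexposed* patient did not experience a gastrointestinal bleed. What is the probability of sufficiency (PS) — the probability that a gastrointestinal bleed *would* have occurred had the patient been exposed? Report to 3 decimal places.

p₁ = 0.155, p₀ = 0.114.
Under exogeneity and monotonicity, PS = (p₁ − p₀) / (1 − p₀).
PS = (0.155 − 0.114) / (1 − 0.114) = 0.041 / 0.886 ≈ 0.0463

PS ≈ 0.046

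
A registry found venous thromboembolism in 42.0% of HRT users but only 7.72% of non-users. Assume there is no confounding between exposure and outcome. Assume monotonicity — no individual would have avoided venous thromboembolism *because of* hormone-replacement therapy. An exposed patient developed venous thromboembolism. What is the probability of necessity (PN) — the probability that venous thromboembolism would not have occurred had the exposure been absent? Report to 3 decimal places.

p₁ = 0.42, p₀ = 0.0772.
Under exogeneity and monotonicity, PN = (p₁ − p₀) / p₁.
PN = (0.42 − 0.0772) / 0.42 = 0.3428 / 0.42 ≈ 0.8162

PN ≈ 0.816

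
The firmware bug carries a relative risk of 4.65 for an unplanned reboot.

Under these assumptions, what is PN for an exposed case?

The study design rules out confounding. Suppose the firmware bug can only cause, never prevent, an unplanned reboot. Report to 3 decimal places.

Under exogeneity and monotonicity, PN = (RR − 1) / RR = 1 − 1/RR.
PN = (4.65 − 1) / 4.65 = 3.65 / 4.65 ≈ 0.7849

PN ≈ 0.785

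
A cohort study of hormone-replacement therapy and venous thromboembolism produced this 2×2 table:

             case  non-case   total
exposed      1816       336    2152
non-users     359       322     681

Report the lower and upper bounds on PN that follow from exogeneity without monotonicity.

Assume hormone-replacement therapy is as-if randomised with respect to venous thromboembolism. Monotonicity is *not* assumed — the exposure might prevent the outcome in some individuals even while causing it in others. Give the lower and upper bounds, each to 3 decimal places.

0.375 ≤ PN ≤ 0.560

p₁ = P(outcome | exposed) = 1816/2152 = 0.84387
p₀ = P(outcome | unexposed) = 359/681 = 0.52717
Under exogeneity alone the bounds on PN are max{0,(p₁−p₀)/p₁} ≤ PN ≤ min{1,(1−p₀)/p₁}.
  lower = (p₁ − p₀)/p₁ = 0.3167 / 0.84387 ≈ 0.3753
  upper = min{1, (1 − p₀)/p₁} = 0.47283 / 0.84387 ≈ 0.5603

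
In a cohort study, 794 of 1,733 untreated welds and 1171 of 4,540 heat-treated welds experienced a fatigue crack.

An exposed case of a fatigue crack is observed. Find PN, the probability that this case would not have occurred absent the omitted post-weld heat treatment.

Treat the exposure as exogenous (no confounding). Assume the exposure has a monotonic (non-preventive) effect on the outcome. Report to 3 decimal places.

PN ≈ 0.437

p₁ = P(outcome | exposed) = 794/1733 = 0.45817
p₀ = P(outcome | unexposed) = 1171/4540 = 0.25793
Under exogeneity and monotonicity, PN = (p₁ − p₀) / p₁.
PN = (0.45817 − 0.25793) / 0.45817 = 0.20024 / 0.45817 ≈ 0.4370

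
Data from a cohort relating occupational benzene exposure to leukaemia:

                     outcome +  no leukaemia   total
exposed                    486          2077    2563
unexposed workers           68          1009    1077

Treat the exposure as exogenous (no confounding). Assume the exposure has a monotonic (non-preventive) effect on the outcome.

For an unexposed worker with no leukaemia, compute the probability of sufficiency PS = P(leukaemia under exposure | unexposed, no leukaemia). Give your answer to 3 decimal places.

p₁ = P(outcome | exposed) = 486/2563 = 0.18962
p₀ = P(outcome | unexposed) = 68/1077 = 0.063138
Under exogeneity and monotonicity, PS = (p₁ − p₀)/(1 − p₀).
PS = (0.18962 − 0.063138) / 0.93686 ≈ 0.1350

PS ≈ 0.135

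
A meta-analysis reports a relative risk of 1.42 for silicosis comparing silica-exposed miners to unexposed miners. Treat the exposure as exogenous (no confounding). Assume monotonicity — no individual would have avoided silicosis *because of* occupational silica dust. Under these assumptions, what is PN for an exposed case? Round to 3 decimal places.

PN ≈ 0.296

Under exogeneity and monotonicity, PN = (RR − 1) / RR = 1 − 1/RR.
PN = (1.42 − 1) / 1.42 = 0.42 / 1.42 ≈ 0.2958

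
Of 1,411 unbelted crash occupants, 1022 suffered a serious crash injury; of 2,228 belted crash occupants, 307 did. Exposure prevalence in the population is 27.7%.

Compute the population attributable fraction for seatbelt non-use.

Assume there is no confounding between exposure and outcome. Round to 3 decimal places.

p₁ = P(outcome | exposed) = 1022/1411 = 0.72431
p₀ = P(outcome | unexposed) = 307/2228 = 0.13779
Overall risk P(Y=1) = π·p₁ + (1−π)·p₀ = 0.277×0.72431 + 0.723×0.13779 = 0.30026.
Under exogeneity, PAF = [P(Y=1) − p₀] / P(Y=1).
PAF = (0.30026 − 0.13779) / 0.30026 ≈ 0.5411

PAF ≈ 0.541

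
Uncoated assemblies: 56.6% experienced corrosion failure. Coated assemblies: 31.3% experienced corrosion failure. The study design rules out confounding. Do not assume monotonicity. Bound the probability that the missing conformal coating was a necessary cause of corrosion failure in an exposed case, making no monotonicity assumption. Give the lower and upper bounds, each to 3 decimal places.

0.447 ≤ PN ≤ 1.000

p₁ = 0.566, p₀ = 0.313.
Under exogeneity alone the bounds on PN are max{0,(p₁−p₀)/p₁} ≤ PN ≤ min{1,(1−p₀)/p₁}.
  lower = (p₁ − p₀)/p₁ = 0.253 / 0.566 ≈ 0.4470
  upper = min{1, (1 − p₀)/p₁} = 0.687 / 0.566 ≈ 1.2138 → capped at 1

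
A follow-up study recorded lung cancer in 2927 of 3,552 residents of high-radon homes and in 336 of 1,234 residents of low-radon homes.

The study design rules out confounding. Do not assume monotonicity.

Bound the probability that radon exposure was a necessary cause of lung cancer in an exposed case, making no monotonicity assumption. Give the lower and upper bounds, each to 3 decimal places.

p₁ = P(outcome | exposed) = 2927/3552 = 0.82404
p₀ = P(outcome | unexposed) = 336/1234 = 0.27229
Under exogeneity alone the bounds on PN are max{0,(p₁−p₀)/p₁} ≤ PN ≤ min{1,(1−p₀)/p₁}.
  lower = (p₁ − p₀)/p₁ = 0.55176 / 0.82404 ≈ 0.6696
  upper = min{1, (1 − p₀)/p₁} = 0.72771 / 0.82404 ≈ 0.8831

0.670 ≤ PN ≤ 0.883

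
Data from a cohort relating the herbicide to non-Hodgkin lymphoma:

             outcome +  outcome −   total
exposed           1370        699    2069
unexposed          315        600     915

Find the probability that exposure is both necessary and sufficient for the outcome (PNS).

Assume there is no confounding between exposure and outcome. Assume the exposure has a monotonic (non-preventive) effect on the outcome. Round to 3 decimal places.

p₁ = P(outcome | exposed) = 1370/2069 = 0.66216
p₀ = P(outcome | unexposed) = 315/915 = 0.34426
Under exogeneity and monotonicity, PNS = p₁ − p₀.
PNS = 0.66216 − 0.34426 = 0.31789

PNS ≈ 0.318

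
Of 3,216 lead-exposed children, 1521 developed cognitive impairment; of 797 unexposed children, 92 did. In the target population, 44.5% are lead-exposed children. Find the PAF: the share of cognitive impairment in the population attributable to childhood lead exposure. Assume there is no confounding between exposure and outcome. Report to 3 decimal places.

PAF ≈ 0.580

p₁ = P(outcome | exposed) = 1521/3216 = 0.47295
p₀ = P(outcome | unexposed) = 92/797 = 0.11543
Overall risk P(Y=1) = π·p₁ + (1−π)·p₀ = 0.445×0.47295 + 0.555×0.11543 = 0.27453.
Under exogeneity, PAF = [P(Y=1) − p₀] / P(Y=1).
PAF = (0.27453 − 0.11543) / 0.27453 ≈ 0.5795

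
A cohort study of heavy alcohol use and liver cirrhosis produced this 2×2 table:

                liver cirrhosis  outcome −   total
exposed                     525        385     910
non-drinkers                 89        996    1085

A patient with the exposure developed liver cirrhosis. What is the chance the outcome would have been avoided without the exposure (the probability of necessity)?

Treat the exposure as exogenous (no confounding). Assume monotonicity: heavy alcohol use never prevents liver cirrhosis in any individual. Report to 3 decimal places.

p₁ = P(outcome | exposed) = 525/910 = 0.57692
p₀ = P(outcome | unexposed) = 89/1085 = 0.082028
Under exogeneity and monotonicity, PN = (p₁ − p₀)/p₁.
PN = (0.57692 − 0.082028) / 0.57692 ≈ 0.8578

PN ≈ 0.858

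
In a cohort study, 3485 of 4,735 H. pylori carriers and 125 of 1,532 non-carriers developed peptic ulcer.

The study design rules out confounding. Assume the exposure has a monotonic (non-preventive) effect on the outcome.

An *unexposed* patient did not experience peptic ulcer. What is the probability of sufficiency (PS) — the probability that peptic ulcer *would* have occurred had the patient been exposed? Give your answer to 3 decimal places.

PS ≈ 0.713

p₁ = P(outcome | exposed) = 3485/4735 = 0.73601
p₀ = P(outcome | unexposed) = 125/1532 = 0.081593
Under exogeneity and monotonicity, PS = (p₁ − p₀) / (1 − p₀).
PS = (0.73601 − 0.081593) / (1 − 0.081593) = 0.65442 / 0.91841 ≈ 0.7126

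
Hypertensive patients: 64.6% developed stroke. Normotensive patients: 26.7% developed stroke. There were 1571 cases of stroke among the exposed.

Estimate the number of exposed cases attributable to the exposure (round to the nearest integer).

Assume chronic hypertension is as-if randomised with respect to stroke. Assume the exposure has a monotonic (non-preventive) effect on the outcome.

p₁ = 0.646, p₀ = 0.267.
PN = (p₁ − p₀)/p₁ = (0.646 − 0.267) / 0.646 ≈ 0.58669.
Attributable cases ≈ PN × (exposed cases) = 0.58669 × 1571 ≈ 921.69.

about 922 cases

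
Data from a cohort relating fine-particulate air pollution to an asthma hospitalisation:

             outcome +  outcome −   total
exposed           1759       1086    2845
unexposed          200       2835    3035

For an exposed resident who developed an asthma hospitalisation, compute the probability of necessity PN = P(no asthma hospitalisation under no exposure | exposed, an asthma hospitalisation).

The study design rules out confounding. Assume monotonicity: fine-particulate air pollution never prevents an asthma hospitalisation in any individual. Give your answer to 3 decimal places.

p₁ = P(outcome | exposed) = 1759/2845 = 0.61828
p₀ = P(outcome | unexposed) = 200/3035 = 0.065898
Under exogeneity and monotonicity, PN = (p₁ − p₀) / p₁.
PN = (0.61828 − 0.065898) / 0.61828 = 0.55238 / 0.61828 ≈ 0.8934

PN ≈ 0.893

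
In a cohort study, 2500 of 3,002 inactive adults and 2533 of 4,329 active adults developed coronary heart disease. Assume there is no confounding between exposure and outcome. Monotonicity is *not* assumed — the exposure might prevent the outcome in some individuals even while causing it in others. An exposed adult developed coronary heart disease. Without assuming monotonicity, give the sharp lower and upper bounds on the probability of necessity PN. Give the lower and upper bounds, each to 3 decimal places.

0.297 ≤ PN ≤ 0.498

p₁ = P(outcome | exposed) = 2500/3002 = 0.83278
p₀ = P(outcome | unexposed) = 2533/4329 = 0.58512
Under exogeneity alone the bounds on PN are max{0,(p₁−p₀)/p₁} ≤ PN ≤ min{1,(1−p₀)/p₁}.
  lower = (p₁ − p₀)/p₁ = 0.24765 / 0.83278 ≈ 0.2974
  upper = min{1, (1 − p₀)/p₁} = 0.41488 / 0.83278 ≈ 0.4982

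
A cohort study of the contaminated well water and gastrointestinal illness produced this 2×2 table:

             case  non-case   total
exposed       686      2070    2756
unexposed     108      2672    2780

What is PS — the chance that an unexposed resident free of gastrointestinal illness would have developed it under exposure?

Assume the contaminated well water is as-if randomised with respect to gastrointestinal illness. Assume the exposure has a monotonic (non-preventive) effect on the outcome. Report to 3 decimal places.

PS ≈ 0.219

p₁ = P(outcome | exposed) = 686/2756 = 0.24891
p₀ = P(outcome | unexposed) = 108/2780 = 0.038849
Under exogeneity and monotonicity, PS = (p₁ − p₀) / (1 − p₀).
PS = (0.24891 − 0.038849) / (1 − 0.038849) = 0.21006 / 0.96115 ≈ 0.2186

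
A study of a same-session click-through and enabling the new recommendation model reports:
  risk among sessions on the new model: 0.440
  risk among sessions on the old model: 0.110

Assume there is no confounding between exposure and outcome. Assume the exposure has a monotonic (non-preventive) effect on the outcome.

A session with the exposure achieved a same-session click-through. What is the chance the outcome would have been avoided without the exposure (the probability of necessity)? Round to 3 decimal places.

PN ≈ 0.750

Let p₁ = 0.44, p₀ = 0.11.
Under exogeneity and monotonicity, PN = (p₁ − p₀) / p₁.
PN = (0.44 − 0.11) / 0.44 = 0.33 / 0.44 ≈ 0.7500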